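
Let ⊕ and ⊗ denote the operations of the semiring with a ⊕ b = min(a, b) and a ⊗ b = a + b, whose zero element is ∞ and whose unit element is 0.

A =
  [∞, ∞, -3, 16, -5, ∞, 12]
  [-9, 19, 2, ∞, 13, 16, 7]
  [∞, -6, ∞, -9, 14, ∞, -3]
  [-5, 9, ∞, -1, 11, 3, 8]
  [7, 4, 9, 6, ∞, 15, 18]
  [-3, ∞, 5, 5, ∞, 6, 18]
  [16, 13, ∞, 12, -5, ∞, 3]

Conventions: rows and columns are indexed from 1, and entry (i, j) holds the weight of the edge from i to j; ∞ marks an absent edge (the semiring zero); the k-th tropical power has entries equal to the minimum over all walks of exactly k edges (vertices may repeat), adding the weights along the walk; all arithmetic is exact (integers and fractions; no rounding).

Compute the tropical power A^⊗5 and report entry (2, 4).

A^⊗2:
  [2, -9, 4, -12, 7, 10, -6]
  [10, -4, -12, -7, -14, 22, -1]
  [-15, 0, -4, -10, -8, -6, -1]
  [-6, 8, -8, -2, -10, 2, 7]
  [-5, 3, 4, 0, 2, 9, 6]
  [0, -1, -6, -4, -8, 8, 2]
  [2, -1, 4, 1, -2, 10, 6]
A^⊗3:
  [-18, -3, -7, -13, -11, -9, -4]
  [-13, -18, -5, -21, -6, -4, -15]
  [-15, -10, -18, -13, -20, -7, -7]
  [-7, -14, -9, -17, -11, 1, -11]
  [-6, -2, -8, -5, -10, 3, 1]
  [-10, -12, -3, -15, -5, -1, -9]
  [-10, -2, -1, -5, -3, 4, 1]
A^⊗4:
  [-18, -13, -21, -16, -23, -10, -10]
  [-27, -12, -16, -22, -20, -18, -13]
  [-19, -24, -18, -27, -20, -10, -21]
  [-23, -15, -12, -18, -16, -14, -12]
  [-11, -14, -9, -17, -11, -2, -11]
  [-21, -9, -13, -16, -15, -12, -7]
  [-11, -7, -13, -10, -15, -2, -4]
A^⊗5:
  [-22, -27, -21, -30, -23, -13, -24]
  [-27, -22, -30, -25, -32, -19, -19]
  [-33, -24, -22, -28, -26, -24, -21]
  [-24, -18, -26, -21, -28, -15, -15]
  [-23, -15, -14, -18, -16, -14, -12]
  [-21, -19, -24, -22, -26, -13, -16]
  [-16, -19, -14, -22, -16, -7, -16]
Key observation: the optimum is the walk 2->1->3->2->3->4, with weight (-9) + (-3) + (-6) + 2 + (-9) = -25.
Optimal value attained by: walk 2->1->3->2->3->4.
Answer: (A^⊗5)[2][4] = -25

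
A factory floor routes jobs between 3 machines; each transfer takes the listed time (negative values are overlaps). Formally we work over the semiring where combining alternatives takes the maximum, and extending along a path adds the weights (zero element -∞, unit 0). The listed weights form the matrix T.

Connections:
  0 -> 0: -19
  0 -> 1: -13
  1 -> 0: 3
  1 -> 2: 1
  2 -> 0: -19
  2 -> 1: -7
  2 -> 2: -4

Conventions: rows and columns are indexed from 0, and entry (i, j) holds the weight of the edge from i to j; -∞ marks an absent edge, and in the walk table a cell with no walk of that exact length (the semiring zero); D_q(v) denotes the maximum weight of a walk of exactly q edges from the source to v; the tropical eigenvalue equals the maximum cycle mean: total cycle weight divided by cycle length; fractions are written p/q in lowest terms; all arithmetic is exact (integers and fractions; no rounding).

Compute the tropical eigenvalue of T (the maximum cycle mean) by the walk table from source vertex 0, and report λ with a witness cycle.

q=0: [0, -∞, -∞]
q=1: [-19, -13, -∞]
q=2: [-10, -32, -12]
q=3: [-29, -19, -16]
Optimal cycle mean attained by: cycle 1->2->1, total 1 + (-7), length 2.
Answer: λ = -3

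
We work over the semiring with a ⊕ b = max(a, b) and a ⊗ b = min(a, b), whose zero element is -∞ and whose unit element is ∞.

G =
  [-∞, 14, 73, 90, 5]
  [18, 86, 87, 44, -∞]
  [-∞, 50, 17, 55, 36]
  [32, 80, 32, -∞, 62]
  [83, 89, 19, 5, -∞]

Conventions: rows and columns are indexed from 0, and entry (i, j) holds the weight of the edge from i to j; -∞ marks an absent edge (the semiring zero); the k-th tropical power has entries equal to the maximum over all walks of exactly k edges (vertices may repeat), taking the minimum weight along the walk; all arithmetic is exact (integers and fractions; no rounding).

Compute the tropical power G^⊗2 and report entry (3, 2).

G^⊗2:
  [32, 80, 32, 55, 62]
  [32, 86, 86, 55, 44]
  [36, 55, 50, 44, 55]
  [62, 80, 80, 44, 32]
  [18, 86, 87, 83, 19]
Key observation: the optimum is the walk 3->1->2, with weight 80 min 87 = 80.
Optimal value attained by: walk 3->1->2.
Answer: (G^⊗2)[3][2] = 80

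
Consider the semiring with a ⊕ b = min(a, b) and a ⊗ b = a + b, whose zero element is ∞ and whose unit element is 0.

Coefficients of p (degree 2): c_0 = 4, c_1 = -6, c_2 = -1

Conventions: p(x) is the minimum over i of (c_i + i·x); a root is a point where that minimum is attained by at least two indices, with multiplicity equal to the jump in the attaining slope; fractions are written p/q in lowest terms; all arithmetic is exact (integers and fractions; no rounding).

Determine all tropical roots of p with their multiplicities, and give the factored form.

hull edge (i=0, c=4) to (i=1, c=-6): slope -10, span 1
hull edge (i=1, c=-6) to (i=2, c=-1): slope 5, span 1
Factored form: p(x) = -1 ⊗ (x ⊕ (-5)) ⊗ (x ⊕ 10)
Answer: roots = -5 (mult 1), 10 (mult 1)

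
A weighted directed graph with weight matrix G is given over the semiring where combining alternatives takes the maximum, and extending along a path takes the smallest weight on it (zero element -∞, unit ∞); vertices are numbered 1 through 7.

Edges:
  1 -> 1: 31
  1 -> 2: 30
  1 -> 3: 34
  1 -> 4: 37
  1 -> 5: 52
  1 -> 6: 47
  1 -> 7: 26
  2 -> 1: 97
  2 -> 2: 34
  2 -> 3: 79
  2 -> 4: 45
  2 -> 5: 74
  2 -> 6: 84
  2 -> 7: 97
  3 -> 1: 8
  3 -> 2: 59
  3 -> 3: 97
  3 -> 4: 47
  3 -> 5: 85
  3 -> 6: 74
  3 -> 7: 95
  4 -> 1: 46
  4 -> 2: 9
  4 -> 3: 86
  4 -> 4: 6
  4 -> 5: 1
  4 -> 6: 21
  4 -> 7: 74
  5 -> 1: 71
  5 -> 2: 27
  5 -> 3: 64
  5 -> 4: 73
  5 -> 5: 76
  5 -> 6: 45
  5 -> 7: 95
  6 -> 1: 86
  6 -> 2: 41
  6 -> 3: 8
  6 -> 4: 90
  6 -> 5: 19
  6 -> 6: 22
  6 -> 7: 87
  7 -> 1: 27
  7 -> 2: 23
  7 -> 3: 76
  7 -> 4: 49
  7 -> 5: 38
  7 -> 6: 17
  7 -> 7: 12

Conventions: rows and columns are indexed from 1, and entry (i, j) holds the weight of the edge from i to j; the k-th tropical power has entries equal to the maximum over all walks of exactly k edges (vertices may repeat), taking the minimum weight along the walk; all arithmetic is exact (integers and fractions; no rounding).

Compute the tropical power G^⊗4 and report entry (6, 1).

G^⊗2:
  [52, 41, 52, 52, 52, 45, 52]
  [84, 59, 79, 84, 79, 74, 84]
  [74, 59, 97, 74, 85, 74, 95]
  [31, 59, 86, 49, 85, 74, 86]
  [71, 59, 76, 73, 76, 64, 76]
  [46, 34, 86, 49, 52, 47, 74]
  [46, 59, 76, 47, 76, 74, 76]
G^⊗3:
  [52, 52, 52, 52, 52, 52, 52]
  [74, 59, 84, 74, 79, 74, 79]
  [74, 59, 97, 74, 85, 74, 95]
  [74, 59, 86, 74, 85, 74, 86]
  [71, 59, 76, 73, 76, 74, 76]
  [52, 59, 86, 52, 85, 74, 86]
  [74, 59, 76, 74, 76, 74, 76]
G^⊗4:
  [52, 52, 52, 52, 52, 52, 52]
  [74, 59, 84, 74, 84, 74, 84]
  [74, 59, 97, 74, 85, 74, 95]
  [74, 59, 86, 74, 85, 74, 86]
  [74, 59, 76, 74, 76, 74, 76]
  [74, 59, 86, 74, 85, 74, 86]
  [74, 59, 76, 74, 76, 74, 76]
Key observation: the optimum is the walk 6->4->3->6->1, with weight 90 min 86 min 74 min 86 = 74.
Optimal value attained by: walk 6->4->3->6->1.
Answer: (G^⊗4)[6][1] = 74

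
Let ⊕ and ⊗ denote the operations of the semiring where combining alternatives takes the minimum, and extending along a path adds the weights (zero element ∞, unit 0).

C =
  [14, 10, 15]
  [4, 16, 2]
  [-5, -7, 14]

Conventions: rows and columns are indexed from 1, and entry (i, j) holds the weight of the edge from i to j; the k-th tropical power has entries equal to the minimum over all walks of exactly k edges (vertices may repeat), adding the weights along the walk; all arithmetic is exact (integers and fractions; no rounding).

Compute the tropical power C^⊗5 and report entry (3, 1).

C^⊗2:
  [10, 8, 12]
  [-3, -5, 16]
  [-3, 5, -5]
C^⊗3:
  [7, 5, 10]
  [-1, 7, -3]
  [-10, -12, 7]
C^⊗4:
  [5, 3, 7]
  [-8, -10, 9]
  [-8, 0, -10]
C^⊗5:
  [2, 0, 5]
  [-6, 2, -8]
  [-15, -17, 2]
Key observation: the optimum is the walk 3->2->3->2->3->1, with weight (-7) + 2 + (-7) + 2 + (-5) = -15.
Optimal value attained by: walk 3->2->3->2->3->1.
Answer: (C^⊗5)[3][1] = -15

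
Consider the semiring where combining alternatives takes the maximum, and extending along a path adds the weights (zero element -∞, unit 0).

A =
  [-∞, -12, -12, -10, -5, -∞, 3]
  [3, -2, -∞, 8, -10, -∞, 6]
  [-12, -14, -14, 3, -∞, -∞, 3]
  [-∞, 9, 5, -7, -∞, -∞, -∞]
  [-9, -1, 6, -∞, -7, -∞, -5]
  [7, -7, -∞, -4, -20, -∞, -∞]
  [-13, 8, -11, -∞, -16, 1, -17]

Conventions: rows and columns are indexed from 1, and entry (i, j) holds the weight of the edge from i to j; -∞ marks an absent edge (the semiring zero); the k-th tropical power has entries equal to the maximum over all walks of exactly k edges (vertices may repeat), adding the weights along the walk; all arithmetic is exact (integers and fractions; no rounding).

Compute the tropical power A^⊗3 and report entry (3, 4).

A^⊗2:
  [-9, 11, 1, -4, -12, 4, -6]
  [1, 17, 13, 6, -2, 7, 6]
  [-10, 12, 8, -4, -13, 4, -8]
  [12, 7, -2, 17, -1, -∞, 15]
  [2, 3, -1, 9, -11, -4, 9]
  [-4, 5, 1, 1, 2, -∞, 10]
  [11, 6, -10, 16, -2, -16, 14]
A^⊗3:
  [14, 9, 1, 19, 1, -5, 17]
  [20, 15, 11, 25, 7, 7, 23]
  [15, 10, 1, 20, 2, -7, 18]
  [10, 26, 22, 15, 7, 16, 15]
  [6, 18, 14, 11, -3, 10, 9]
  [8, 18, 8, 13, -5, 11, 11]
  [9, 25, 21, 14, 6, 15, 14]
Key observation: the optimum is the walk 3->4->2->4, with weight 3 + 9 + 8 = 20.
Optimal value attained by: walk 3->4->2->4.
Answer: (A^⊗3)[3][4] = 20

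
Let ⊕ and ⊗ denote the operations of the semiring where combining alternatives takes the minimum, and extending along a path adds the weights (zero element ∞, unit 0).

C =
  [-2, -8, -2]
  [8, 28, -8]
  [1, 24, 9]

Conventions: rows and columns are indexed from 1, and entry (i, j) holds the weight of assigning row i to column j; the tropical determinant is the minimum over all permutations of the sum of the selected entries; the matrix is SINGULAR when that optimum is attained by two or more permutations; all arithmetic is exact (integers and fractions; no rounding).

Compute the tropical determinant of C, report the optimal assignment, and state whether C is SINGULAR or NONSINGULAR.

σ = (1, 2, 3): (-2) + 28 + 9 = 35
σ = (1, 3, 2): (-2) + (-8) + 24 = 14
σ = (2, 1, 3): (-8) + 8 + 9 = 9
σ = (2, 3, 1): (-8) + (-8) + 1 = -15
σ = (3, 1, 2): (-2) + 8 + 24 = 30
σ = (3, 2, 1): (-2) + 28 + 1 = 27
Optimal value attained by: σ = (2, 3, 1).
Answer: det⊕(C) = -15; verdict: NONSINGULAR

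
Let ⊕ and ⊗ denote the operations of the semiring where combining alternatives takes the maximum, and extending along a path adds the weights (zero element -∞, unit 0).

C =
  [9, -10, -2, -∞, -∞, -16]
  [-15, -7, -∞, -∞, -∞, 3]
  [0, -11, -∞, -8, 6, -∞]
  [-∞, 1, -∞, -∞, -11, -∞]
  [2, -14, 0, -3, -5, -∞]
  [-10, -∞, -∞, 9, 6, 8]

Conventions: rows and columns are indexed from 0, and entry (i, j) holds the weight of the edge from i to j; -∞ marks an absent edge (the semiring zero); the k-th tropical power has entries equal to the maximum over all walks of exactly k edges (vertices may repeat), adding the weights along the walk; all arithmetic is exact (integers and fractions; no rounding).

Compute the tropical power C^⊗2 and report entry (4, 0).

C^⊗2:
  [18, -1, 7, -7, 4, -7]
  [-6, -14, -17, 12, 9, 11]
  [9, -7, 6, 3, 1, -8]
  [-9, -6, -11, -14, -16, 4]
  [11, -2, 0, -8, 6, -11]
  [8, 10, 6, 17, 14, 16]
Key observation: the optimum is the walk 4->0->0, with weight 2 + 9 = 11.
Optimal value attained by: walk 4->0->0.
Answer: (C^⊗2)[4][0] = 11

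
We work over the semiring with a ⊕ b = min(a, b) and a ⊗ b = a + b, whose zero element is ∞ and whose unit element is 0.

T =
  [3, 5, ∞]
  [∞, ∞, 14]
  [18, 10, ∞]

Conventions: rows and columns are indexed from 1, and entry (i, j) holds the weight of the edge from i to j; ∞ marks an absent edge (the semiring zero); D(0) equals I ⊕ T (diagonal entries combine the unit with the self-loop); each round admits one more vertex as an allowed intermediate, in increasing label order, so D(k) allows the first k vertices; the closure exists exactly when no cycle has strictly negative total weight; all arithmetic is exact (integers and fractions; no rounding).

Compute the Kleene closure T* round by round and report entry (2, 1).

D(0):
  [0, 5, ∞]
  [∞, 0, 14]
  [18, 10, 0]
D(1):
  [0, 5, ∞]
  [∞, 0, 14]
  [18, 10, 0]
D(2):
  [0, 5, 19]
  [∞, 0, 14]
  [18, 10, 0]
D(3):
  [0, 5, 19]
  [32, 0, 14]
  [18, 10, 0]
Answer: T*[2][1] = 32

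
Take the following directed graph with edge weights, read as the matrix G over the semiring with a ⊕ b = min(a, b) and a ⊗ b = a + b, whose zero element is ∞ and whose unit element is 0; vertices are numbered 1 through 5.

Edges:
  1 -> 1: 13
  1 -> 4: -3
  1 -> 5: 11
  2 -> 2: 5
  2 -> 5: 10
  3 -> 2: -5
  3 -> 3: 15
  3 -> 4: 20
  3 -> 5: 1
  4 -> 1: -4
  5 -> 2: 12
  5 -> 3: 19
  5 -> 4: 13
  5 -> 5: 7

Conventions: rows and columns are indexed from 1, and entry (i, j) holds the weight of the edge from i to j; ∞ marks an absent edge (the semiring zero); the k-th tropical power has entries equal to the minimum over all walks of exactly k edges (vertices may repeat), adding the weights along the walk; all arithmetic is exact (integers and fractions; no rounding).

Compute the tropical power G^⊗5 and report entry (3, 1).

G^⊗2:
  [-7, 23, 30, 10, 18]
  [∞, 10, 29, 23, 15]
  [16, 0, 20, 14, 5]
  [9, ∞, ∞, -7, 7]
  [9, 14, 26, 20, 14]
G^⊗3:
  [6, 25, 37, -10, 4]
  [19, 15, 34, 28, 20]
  [10, 5, 24, 13, 10]
  [-11, 19, 26, 6, 14]
  [16, 19, 33, 6, 20]
G^⊗4:
  [-14, 16, 23, 3, 11]
  [24, 20, 39, 16, 25]
  [9, 10, 29, 7, 15]
  [2, 21, 33, -14, 0]
  [2, 24, 39, 13, 27]
G^⊗5:
  [-1, 18, 30, -17, -3]
  [12, 25, 44, 21, 30]
  [3, 15, 34, 6, 20]
  [-18, 12, 19, -1, 7]
  [9, 29, 46, -1, 13]
Key observation: the optimum is the walk 3->5->4->1->4->1, with weight 1 + 13 + (-4) + (-3) + (-4) = 3.
Optimal value attained by: walk 3->5->4->1->4->1.
Answer: (G^⊗5)[3][1] = 3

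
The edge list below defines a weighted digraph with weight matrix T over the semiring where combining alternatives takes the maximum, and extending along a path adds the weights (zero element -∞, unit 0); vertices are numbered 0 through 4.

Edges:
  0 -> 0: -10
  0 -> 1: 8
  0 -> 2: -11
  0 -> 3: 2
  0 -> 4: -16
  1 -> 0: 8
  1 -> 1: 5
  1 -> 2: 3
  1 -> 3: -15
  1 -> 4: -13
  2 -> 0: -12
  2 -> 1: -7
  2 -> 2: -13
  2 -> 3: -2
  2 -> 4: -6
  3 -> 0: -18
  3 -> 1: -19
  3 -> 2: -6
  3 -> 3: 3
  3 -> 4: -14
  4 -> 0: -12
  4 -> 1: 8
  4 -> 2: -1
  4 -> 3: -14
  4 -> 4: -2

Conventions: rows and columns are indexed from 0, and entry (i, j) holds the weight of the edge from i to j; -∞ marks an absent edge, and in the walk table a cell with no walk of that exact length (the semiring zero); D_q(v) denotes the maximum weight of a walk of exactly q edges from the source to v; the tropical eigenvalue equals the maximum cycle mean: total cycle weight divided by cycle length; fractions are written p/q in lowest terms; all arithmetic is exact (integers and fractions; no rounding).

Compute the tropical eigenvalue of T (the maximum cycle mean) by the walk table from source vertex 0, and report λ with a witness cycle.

q=0: [0, -∞, -∞, -∞, -∞]
q=1: [-10, 8, -11, 2, -16]
q=2: [16, 13, 11, 5, -5]
q=3: [21, 24, 16, 18, 5]
q=4: [32, 29, 27, 23, 11]
q=5: [37, 40, 32, 34, 21]
Optimal cycle mean attained by: cycle 0->1->0, total 8 + 8, length 2.
Answer: λ = 8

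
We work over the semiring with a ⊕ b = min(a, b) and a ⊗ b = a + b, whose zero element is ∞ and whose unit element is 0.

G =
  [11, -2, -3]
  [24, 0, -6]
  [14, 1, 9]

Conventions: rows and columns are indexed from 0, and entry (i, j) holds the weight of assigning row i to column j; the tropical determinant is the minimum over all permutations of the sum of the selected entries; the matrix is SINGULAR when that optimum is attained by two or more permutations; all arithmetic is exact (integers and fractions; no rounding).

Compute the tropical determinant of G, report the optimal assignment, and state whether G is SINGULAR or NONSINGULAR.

σ = (0, 1, 2): 11 + 0 + 9 = 20
σ = (0, 2, 1): 11 + (-6) + 1 = 6
σ = (1, 0, 2): (-2) + 24 + 9 = 31
σ = (1, 2, 0): (-2) + (-6) + 14 = 6
σ = (2, 0, 1): (-3) + 24 + 1 = 22
σ = (2, 1, 0): (-3) + 0 + 14 = 11
Optimal value attained by: σ = (0, 2, 1).
Answer: det⊕(G) = 6; verdict: SINGULAR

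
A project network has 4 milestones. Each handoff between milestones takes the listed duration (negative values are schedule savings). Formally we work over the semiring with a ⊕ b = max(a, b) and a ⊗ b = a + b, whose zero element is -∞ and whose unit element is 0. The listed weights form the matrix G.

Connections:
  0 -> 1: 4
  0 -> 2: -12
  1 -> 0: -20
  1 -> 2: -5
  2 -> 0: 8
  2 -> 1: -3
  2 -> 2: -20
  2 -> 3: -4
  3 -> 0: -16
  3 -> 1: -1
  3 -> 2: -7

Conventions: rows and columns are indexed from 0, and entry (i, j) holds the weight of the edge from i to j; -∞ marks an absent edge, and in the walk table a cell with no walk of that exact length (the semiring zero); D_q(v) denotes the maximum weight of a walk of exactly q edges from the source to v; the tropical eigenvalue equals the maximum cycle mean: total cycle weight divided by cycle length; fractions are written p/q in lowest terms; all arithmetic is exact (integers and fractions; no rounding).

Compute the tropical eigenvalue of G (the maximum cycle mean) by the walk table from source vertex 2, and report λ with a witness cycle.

q=0: [-∞, -∞, 0, -∞]
q=1: [8, -3, -20, -4]
q=2: [-12, 12, -4, -24]
q=3: [4, -7, 7, -8]
q=4: [15, 8, -8, 3]
Optimal cycle mean attained by: cycle 0->1->2->0, total 4 + (-5) + 8, length 3.
Answer: λ = 7/3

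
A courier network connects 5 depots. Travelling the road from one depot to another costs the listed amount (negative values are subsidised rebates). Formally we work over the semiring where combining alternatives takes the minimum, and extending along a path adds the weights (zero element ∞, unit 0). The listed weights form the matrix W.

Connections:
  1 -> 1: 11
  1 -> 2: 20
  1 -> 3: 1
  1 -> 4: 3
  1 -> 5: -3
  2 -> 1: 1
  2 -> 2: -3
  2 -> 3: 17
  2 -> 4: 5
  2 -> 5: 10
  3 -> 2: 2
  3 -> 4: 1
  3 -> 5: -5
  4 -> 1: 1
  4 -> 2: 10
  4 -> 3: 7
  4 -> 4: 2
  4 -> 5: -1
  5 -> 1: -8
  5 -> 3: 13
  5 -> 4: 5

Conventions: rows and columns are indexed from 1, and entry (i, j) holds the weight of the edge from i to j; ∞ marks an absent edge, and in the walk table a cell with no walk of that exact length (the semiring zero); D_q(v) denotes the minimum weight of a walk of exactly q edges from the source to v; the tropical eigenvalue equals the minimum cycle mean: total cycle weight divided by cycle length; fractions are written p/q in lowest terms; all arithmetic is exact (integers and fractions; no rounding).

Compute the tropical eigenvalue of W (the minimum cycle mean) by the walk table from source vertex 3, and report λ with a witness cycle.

q=0: [∞, ∞, 0, ∞, ∞]
q=1: [∞, 2, ∞, 1, -5]
q=2: [-13, -1, 8, 0, 0]
q=3: [-8, -4, -12, -10, -16]
q=4: [-24, -10, -7, -11, -17]
q=5: [-25, -13, -23, -21, -27]
Optimal cycle mean attained by: cycle 1->5->1, total (-3) + (-8), length 2.
Answer: λ = -11/2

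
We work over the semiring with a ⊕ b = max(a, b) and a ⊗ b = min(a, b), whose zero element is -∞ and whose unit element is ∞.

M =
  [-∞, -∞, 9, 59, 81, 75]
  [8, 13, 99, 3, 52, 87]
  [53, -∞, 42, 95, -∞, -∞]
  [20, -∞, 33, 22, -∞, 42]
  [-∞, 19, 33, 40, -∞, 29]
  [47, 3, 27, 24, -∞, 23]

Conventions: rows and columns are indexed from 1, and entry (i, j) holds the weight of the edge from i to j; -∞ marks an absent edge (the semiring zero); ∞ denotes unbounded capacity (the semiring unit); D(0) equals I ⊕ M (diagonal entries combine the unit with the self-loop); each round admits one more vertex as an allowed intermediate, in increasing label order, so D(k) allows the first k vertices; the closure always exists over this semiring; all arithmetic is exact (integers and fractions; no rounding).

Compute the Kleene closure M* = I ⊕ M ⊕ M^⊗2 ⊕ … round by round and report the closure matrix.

D(0):
  [∞, -∞, 9, 59, 81, 75]
  [8, ∞, 99, 3, 52, 87]
  [53, -∞, ∞, 95, -∞, -∞]
  [20, -∞, 33, ∞, -∞, 42]
  [-∞, 19, 33, 40, ∞, 29]
  [47, 3, 27, 24, -∞, ∞]
D(1):
  [∞, -∞, 9, 59, 81, 75]
  [8, ∞, 99, 8, 52, 87]
  [53, -∞, ∞, 95, 53, 53]
  [20, -∞, 33, ∞, 20, 42]
  [-∞, 19, 33, 40, ∞, 29]
  [47, 3, 27, 47, 47, ∞]
D(2):
  [∞, -∞, 9, 59, 81, 75]
  [8, ∞, 99, 8, 52, 87]
  [53, -∞, ∞, 95, 53, 53]
  [20, -∞, 33, ∞, 20, 42]
  [8, 19, 33, 40, ∞, 29]
  [47, 3, 27, 47, 47, ∞]
D(3):
  [∞, -∞, 9, 59, 81, 75]
  [53, ∞, 99, 95, 53, 87]
  [53, -∞, ∞, 95, 53, 53]
  [33, -∞, 33, ∞, 33, 42]
  [33, 19, 33, 40, ∞, 33]
  [47, 3, 27, 47, 47, ∞]
D(4):
  [∞, -∞, 33, 59, 81, 75]
  [53, ∞, 99, 95, 53, 87]
  [53, -∞, ∞, 95, 53, 53]
  [33, -∞, 33, ∞, 33, 42]
  [33, 19, 33, 40, ∞, 40]
  [47, 3, 33, 47, 47, ∞]
D(5):
  [∞, 19, 33, 59, 81, 75]
  [53, ∞, 99, 95, 53, 87]
  [53, 19, ∞, 95, 53, 53]
  [33, 19, 33, ∞, 33, 42]
  [33, 19, 33, 40, ∞, 40]
  [47, 19, 33, 47, 47, ∞]
D(6):
  [∞, 19, 33, 59, 81, 75]
  [53, ∞, 99, 95, 53, 87]
  [53, 19, ∞, 95, 53, 53]
  [42, 19, 33, ∞, 42, 42]
  [40, 19, 33, 40, ∞, 40]
  [47, 19, 33, 47, 47, ∞]
Answer: M* = [[∞, 19, 33, 59, 81, 75], [53, ∞, 99, 95, 53, 87], [53, 19, ∞, 95, 53, 53], [42, 19, 33, ∞, 42, 42], [40, 19, 33, 40, ∞, 40], [47, 19, 33, 47, 47, ∞]]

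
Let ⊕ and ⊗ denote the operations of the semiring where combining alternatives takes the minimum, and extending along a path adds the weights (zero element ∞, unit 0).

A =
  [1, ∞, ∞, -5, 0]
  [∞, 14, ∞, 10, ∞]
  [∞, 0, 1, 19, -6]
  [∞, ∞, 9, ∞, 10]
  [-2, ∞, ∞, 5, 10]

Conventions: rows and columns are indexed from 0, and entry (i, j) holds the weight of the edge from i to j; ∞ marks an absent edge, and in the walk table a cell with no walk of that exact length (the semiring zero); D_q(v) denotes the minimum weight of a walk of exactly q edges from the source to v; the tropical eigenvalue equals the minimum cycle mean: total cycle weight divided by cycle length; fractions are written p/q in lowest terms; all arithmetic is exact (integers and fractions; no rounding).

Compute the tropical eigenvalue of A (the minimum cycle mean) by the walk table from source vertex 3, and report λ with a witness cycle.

q=0: [∞, ∞, ∞, 0, ∞]
q=1: [∞, ∞, 9, ∞, 10]
q=2: [8, 9, 10, 15, 3]
q=3: [1, 10, 11, 3, 4]
q=4: [2, 11, 12, -4, 1]
q=5: [-1, 12, 5, -3, 2]
Optimal cycle mean attained by: cycle 0->3->2->4->0, total (-5) + 9 + (-6) + (-2), length 4.
Answer: λ = -1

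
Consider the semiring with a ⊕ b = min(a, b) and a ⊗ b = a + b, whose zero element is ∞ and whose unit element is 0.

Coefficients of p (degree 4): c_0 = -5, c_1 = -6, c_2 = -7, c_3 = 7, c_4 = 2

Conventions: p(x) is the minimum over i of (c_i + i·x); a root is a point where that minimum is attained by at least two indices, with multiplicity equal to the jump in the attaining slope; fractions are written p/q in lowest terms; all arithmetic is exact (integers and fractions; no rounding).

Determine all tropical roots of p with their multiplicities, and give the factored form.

hull edge (i=0, c=-5) to (i=2, c=-7): slope -1, span 2
hull edge (i=2, c=-7) to (i=4, c=2): slope 9/2, span 2
Factored form: p(x) = 2 ⊗ (x ⊕ (-9/2)) ⊗ (x ⊕ (-9/2)) ⊗ (x ⊕ 1) ⊗ (x ⊕ 1)
Answer: roots = -9/2 (mult 2), 1 (mult 2)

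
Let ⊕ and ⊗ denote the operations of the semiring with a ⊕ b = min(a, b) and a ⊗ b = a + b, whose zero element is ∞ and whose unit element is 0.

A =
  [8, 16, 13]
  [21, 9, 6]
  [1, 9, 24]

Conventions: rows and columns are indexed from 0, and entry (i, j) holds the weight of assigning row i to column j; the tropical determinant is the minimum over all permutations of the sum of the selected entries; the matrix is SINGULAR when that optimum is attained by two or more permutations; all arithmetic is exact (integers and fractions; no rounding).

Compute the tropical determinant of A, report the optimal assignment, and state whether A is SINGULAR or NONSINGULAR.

σ = (0, 1, 2): 8 + 9 + 24 = 41
σ = (0, 2, 1): 8 + 6 + 9 = 23
σ = (1, 0, 2): 16 + 21 + 24 = 61
σ = (1, 2, 0): 16 + 6 + 1 = 23
σ = (2, 0, 1): 13 + 21 + 9 = 43
σ = (2, 1, 0): 13 + 9 + 1 = 23
Optimal value attained by: σ = (0, 2, 1).
Answer: det⊕(A) = 23; verdict: SINGULAR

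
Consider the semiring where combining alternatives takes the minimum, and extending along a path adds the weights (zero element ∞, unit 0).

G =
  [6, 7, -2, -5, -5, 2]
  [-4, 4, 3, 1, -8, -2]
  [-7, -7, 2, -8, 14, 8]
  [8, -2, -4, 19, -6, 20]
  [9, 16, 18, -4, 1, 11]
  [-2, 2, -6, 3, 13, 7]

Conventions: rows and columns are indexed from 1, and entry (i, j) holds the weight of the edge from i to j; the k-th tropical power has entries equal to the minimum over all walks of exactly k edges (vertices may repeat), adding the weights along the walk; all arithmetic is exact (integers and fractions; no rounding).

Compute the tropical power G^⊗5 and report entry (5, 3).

G^⊗2:
  [-9, -9, -9, -10, -11, 5]
  [-4, -4, -8, -12, -9, -2]
  [-11, -10, -12, -12, -15, -9]
  [-11, -11, -2, -12, -10, -4]
  [4, -6, -8, -3, -10, 11]
  [-13, -13, -4, -14, -7, 0]
G^⊗3:
  [-16, -16, -14, -17, -17, -11]
  [-15, -15, -16, -16, -18, -6]
  [-19, -19, -16, -20, -18, -12]
  [-15, -14, -16, -16, -19, -13]
  [-15, -15, -7, -16, -14, -8]
  [-17, -16, -18, -18, -21, -15]
G^⊗4:
  [-21, -21, -21, -22, -24, -18]
  [-23, -23, -20, -24, -23, -17]
  [-23, -23, -24, -24, -27, -21]
  [-23, -23, -20, -24, -22, -16]
  [-19, -18, -20, -20, -23, -17]
  [-25, -25, -22, -26, -24, -18]
G^⊗5:
  [-28, -28, -26, -29, -29, -23]
  [-27, -27, -28, -28, -31, -25]
  [-31, -31, -28, -32, -31, -25]
  [-27, -27, -28, -28, -31, -25]
  [-27, -27, -24, -28, -26, -20]
  [-29, -29, -30, -30, -33, -27]
Key observation: the optimum is the walk 5->4->3->1->4->3, with weight (-4) + (-4) + (-7) + (-5) + (-4) = -24.
Optimal value attained by: walk 5->4->3->1->4->3.
Answer: (G^⊗5)[5][3] = -24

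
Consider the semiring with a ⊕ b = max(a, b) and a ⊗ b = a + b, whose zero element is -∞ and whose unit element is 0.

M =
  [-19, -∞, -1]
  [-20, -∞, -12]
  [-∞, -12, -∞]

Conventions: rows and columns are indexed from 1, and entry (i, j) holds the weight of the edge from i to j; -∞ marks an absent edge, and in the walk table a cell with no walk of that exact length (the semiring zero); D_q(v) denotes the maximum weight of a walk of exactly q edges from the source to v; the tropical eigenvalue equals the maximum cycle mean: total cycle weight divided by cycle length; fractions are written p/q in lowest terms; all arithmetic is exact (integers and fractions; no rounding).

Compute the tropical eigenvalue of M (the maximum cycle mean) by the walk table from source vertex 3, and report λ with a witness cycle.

q=0: [-∞, -∞, 0]
q=1: [-∞, -12, -∞]
q=2: [-32, -∞, -24]
q=3: [-51, -36, -33]
Optimal cycle mean attained by: cycle 1->3->2->1, total (-1) + (-12) + (-20), length 3.
Answer: λ = -11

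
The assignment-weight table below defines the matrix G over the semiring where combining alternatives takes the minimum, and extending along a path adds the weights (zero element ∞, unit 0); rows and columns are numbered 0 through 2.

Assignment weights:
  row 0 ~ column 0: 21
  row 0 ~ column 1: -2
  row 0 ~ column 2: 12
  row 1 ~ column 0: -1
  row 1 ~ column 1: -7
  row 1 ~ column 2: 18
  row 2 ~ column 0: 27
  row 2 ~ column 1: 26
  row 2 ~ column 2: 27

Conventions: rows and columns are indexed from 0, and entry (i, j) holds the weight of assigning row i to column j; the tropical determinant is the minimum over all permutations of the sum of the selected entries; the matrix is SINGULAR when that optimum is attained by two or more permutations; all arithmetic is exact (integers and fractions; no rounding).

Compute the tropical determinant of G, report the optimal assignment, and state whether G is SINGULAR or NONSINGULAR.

σ = (0, 1, 2): 21 + (-7) + 27 = 41
σ = (0, 2, 1): 21 + 18 + 26 = 65
σ = (1, 0, 2): (-2) + (-1) + 27 = 24
σ = (1, 2, 0): (-2) + 18 + 27 = 43
σ = (2, 0, 1): 12 + (-1) + 26 = 37
σ = (2, 1, 0): 12 + (-7) + 27 = 32
Optimal value attained by: σ = (1, 0, 2).
Answer: det⊕(G) = 24; verdict: NONSINGULAR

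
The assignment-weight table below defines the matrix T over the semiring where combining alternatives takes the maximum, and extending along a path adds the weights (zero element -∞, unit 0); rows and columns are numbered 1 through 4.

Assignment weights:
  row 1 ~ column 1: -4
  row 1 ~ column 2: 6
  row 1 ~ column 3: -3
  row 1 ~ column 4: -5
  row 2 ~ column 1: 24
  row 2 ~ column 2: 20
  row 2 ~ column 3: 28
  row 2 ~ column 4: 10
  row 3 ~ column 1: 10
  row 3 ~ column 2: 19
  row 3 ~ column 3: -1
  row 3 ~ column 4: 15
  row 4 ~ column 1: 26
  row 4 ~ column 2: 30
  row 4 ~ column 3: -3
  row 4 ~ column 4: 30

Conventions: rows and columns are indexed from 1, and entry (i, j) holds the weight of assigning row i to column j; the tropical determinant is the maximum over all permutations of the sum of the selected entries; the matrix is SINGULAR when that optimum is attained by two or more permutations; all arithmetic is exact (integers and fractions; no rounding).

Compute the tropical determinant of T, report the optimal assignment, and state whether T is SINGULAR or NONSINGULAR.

σ = (1, 2, 3, 4): (-4) + 20 + (-1) + 30 = 45
σ = (1, 2, 4, 3): (-4) + 20 + 15 + (-3) = 28
σ = (1, 3, 2, 4): (-4) + 28 + 19 + 30 = 73
σ = (1, 3, 4, 2): (-4) + 28 + 15 + 30 = 69
σ = (1, 4, 2, 3): (-4) + 10 + 19 + (-3) = 22
σ = (1, 4, 3, 2): (-4) + 10 + (-1) + 30 = 35
σ = (2, 1, 3, 4): 6 + 24 + (-1) + 30 = 59
σ = (2, 1, 4, 3): 6 + 24 + 15 + (-3) = 42
σ = (2, 3, 1, 4): 6 + 28 + 10 + 30 = 74
σ = (2, 3, 4, 1): 6 + 28 + 15 + 26 = 75
σ = (2, 4, 1, 3): 6 + 10 + 10 + (-3) = 23
σ = (2, 4, 3, 1): 6 + 10 + (-1) + 26 = 41
σ = (3, 1, 2, 4): (-3) + 24 + 19 + 30 = 70
σ = (3, 1, 4, 2): (-3) + 24 + 15 + 30 = 66
σ = (3, 2, 1, 4): (-3) + 20 + 10 + 30 = 57
σ = (3, 2, 4, 1): (-3) + 20 + 15 + 26 = 58
σ = (3, 4, 1, 2): (-3) + 10 + 10 + 30 = 47
σ = (3, 4, 2, 1): (-3) + 10 + 19 + 26 = 52
σ = (4, 1, 2, 3): (-5) + 24 + 19 + (-3) = 35
σ = (4, 1, 3, 2): (-5) + 24 + (-1) + 30 = 48
σ = (4, 2, 1, 3): (-5) + 20 + 10 + (-3) = 22
σ = (4, 2, 3, 1): (-5) + 20 + (-1) + 26 = 40
σ = (4, 3, 1, 2): (-5) + 28 + 10 + 30 = 63
σ = (4, 3, 2, 1): (-5) + 28 + 19 + 26 = 68
Optimal value attained by: σ = (2, 3, 4, 1).
Answer: det⊕(T) = 75; verdict: NONSINGULAR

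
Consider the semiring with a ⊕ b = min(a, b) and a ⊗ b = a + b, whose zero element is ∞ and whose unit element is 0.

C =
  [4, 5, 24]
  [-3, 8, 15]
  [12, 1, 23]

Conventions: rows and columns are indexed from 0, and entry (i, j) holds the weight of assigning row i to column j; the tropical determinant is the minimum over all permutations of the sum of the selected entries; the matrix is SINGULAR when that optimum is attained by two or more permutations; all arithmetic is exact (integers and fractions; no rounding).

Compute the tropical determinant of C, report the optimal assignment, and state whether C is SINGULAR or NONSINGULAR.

σ = (0, 1, 2): 4 + 8 + 23 = 35
σ = (0, 2, 1): 4 + 15 + 1 = 20
σ = (1, 0, 2): 5 + (-3) + 23 = 25
σ = (1, 2, 0): 5 + 15 + 12 = 32
σ = (2, 0, 1): 24 + (-3) + 1 = 22
σ = (2, 1, 0): 24 + 8 + 12 = 44
Optimal value attained by: σ = (0, 2, 1).
Answer: det⊕(C) = 20; verdict: NONSINGULAR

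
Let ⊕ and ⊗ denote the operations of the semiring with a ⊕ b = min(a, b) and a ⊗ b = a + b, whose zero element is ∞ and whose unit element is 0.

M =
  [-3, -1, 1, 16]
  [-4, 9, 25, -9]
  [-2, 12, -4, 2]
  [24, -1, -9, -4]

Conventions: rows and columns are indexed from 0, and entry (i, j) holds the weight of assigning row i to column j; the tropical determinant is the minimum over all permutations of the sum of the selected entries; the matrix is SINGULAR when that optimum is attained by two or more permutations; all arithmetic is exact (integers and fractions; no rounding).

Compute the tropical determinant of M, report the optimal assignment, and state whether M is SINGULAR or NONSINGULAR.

σ = (0, 1, 2, 3): (-3) + 9 + (-4) + (-4) = -2
σ = (0, 1, 3, 2): (-3) + 9 + 2 + (-9) = -1
σ = (0, 2, 1, 3): (-3) + 25 + 12 + (-4) = 30
σ = (0, 2, 3, 1): (-3) + 25 + 2 + (-1) = 23
σ = (0, 3, 1, 2): (-3) + (-9) + 12 + (-9) = -9
σ = (0, 3, 2, 1): (-3) + (-9) + (-4) + (-1) = -17
σ = (1, 0, 2, 3): (-1) + (-4) + (-4) + (-4) = -13
σ = (1, 0, 3, 2): (-1) + (-4) + 2 + (-9) = -12
σ = (1, 2, 0, 3): (-1) + 25 + (-2) + (-4) = 18
σ = (1, 2, 3, 0): (-1) + 25 + 2 + 24 = 50
σ = (1, 3, 0, 2): (-1) + (-9) + (-2) + (-9) = -21
σ = (1, 3, 2, 0): (-1) + (-9) + (-4) + 24 = 10
σ = (2, 0, 1, 3): 1 + (-4) + 12 + (-4) = 5
σ = (2, 0, 3, 1): 1 + (-4) + 2 + (-1) = -2
σ = (2, 1, 0, 3): 1 + 9 + (-2) + (-4) = 4
σ = (2, 1, 3, 0): 1 + 9 + 2 + 24 = 36
σ = (2, 3, 0, 1): 1 + (-9) + (-2) + (-1) = -11
σ = (2, 3, 1, 0): 1 + (-9) + 12 + 24 = 28
σ = (3, 0, 1, 2): 16 + (-4) + 12 + (-9) = 15
σ = (3, 0, 2, 1): 16 + (-4) + (-4) + (-1) = 7
σ = (3, 1, 0, 2): 16 + 9 + (-2) + (-9) = 14
σ = (3, 1, 2, 0): 16 + 9 + (-4) + 24 = 45
σ = (3, 2, 0, 1): 16 + 25 + (-2) + (-1) = 38
σ = (3, 2, 1, 0): 16 + 25 + 12 + 24 = 77
Optimal value attained by: σ = (1, 3, 0, 2).
Answer: det⊕(M) = -21; verdict: NONSINGULAR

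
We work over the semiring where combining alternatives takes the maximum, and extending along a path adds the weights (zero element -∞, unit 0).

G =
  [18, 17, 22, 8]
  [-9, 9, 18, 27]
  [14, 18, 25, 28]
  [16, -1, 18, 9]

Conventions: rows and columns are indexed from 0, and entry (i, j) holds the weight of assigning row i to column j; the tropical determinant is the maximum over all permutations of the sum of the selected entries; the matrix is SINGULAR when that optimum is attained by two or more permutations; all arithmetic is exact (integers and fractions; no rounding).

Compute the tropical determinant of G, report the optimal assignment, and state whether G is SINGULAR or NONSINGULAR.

σ = (0, 1, 2, 3): 18 + 9 + 25 + 9 = 61
σ = (0, 1, 3, 2): 18 + 9 + 28 + 18 = 73
σ = (0, 2, 1, 3): 18 + 18 + 18 + 9 = 63
σ = (0, 2, 3, 1): 18 + 18 + 28 + (-1) = 63
σ = (0, 3, 1, 2): 18 + 27 + 18 + 18 = 81
σ = (0, 3, 2, 1): 18 + 27 + 25 + (-1) = 69
σ = (1, 0, 2, 3): 17 + (-9) + 25 + 9 = 42
σ = (1, 0, 3, 2): 17 + (-9) + 28 + 18 = 54
σ = (1, 2, 0, 3): 17 + 18 + 14 + 9 = 58
σ = (1, 2, 3, 0): 17 + 18 + 28 + 16 = 79
σ = (1, 3, 0, 2): 17 + 27 + 14 + 18 = 76
σ = (1, 3, 2, 0): 17 + 27 + 25 + 16 = 85
σ = (2, 0, 1, 3): 22 + (-9) + 18 + 9 = 40
σ = (2, 0, 3, 1): 22 + (-9) + 28 + (-1) = 40
σ = (2, 1, 0, 3): 22 + 9 + 14 + 9 = 54
σ = (2, 1, 3, 0): 22 + 9 + 28 + 16 = 75
σ = (2, 3, 0, 1): 22 + 27 + 14 + (-1) = 62
σ = (2, 3, 1, 0): 22 + 27 + 18 + 16 = 83
σ = (3, 0, 1, 2): 8 + (-9) + 18 + 18 = 35
σ = (3, 0, 2, 1): 8 + (-9) + 25 + (-1) = 23
σ = (3, 1, 0, 2): 8 + 9 + 14 + 18 = 49
σ = (3, 1, 2, 0): 8 + 9 + 25 + 16 = 58
σ = (3, 2, 0, 1): 8 + 18 + 14 + (-1) = 39
σ = (3, 2, 1, 0): 8 + 18 + 18 + 16 = 60
Optimal value attained by: σ = (1, 3, 2, 0).
Answer: det⊕(G) = 85; verdict: NONSINGULAR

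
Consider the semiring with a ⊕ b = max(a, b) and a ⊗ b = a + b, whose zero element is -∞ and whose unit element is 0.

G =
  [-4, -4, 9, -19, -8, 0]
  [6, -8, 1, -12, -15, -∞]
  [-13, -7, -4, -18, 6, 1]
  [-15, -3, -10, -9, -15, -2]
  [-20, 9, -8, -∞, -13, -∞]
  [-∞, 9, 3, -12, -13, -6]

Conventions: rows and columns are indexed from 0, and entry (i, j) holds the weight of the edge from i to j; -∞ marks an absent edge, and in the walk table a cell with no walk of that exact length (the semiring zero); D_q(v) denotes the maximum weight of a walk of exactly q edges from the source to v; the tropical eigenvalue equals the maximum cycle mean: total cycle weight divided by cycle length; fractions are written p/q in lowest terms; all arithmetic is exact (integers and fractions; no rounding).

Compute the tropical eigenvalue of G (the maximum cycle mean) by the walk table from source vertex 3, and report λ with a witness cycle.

q=0: [-∞, -∞, -∞, 0, -∞, -∞]
q=1: [-15, -3, -10, -9, -15, -2]
q=2: [3, 7, 1, -14, -4, -8]
q=3: [13, 5, 12, -5, 7, 3]
q=4: [11, 16, 22, -6, 18, 13]
q=5: [22, 27, 20, 4, 28, 23]
q=6: [33, 37, 31, 15, 26, 22]
Optimal cycle mean attained by: cycle 0->2->4->1->0, total 9 + 6 + 9 + 6, length 4.
Answer: λ = 15/2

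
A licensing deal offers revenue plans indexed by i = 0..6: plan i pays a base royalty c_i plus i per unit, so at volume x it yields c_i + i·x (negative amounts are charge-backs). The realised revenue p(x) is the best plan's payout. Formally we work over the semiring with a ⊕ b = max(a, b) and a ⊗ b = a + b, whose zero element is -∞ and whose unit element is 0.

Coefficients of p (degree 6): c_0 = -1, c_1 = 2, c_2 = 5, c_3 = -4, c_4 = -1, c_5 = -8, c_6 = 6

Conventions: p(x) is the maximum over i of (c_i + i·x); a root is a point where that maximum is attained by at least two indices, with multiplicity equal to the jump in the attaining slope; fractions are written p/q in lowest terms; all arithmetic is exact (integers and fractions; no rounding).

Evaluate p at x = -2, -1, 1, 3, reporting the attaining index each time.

p(-2) = max(-1+0·(-2)=-1, 2+1·(-2)=0, 5+2·(-2)=1, -4+3·(-2)=-10, -1+4·(-2)=-9, -8+5·(-2)=-18, 6+6·(-2)=-6) = 1 (attained by i=2)
p(-1) = max(-1+0·(-1)=-1, 2+1·(-1)=1, 5+2·(-1)=3, -4+3·(-1)=-7, -1+4·(-1)=-5, -8+5·(-1)=-13, 6+6·(-1)=0) = 3 (attained by i=2)
p(1) = max(-1+0·1=-1, 2+1·1=3, 5+2·1=7, -4+3·1=-1, -1+4·1=3, -8+5·1=-3, 6+6·1=12) = 12 (attained by i=6)
p(3) = max(-1+0·3=-1, 2+1·3=5, 5+2·3=11, -4+3·3=5, -1+4·3=11, -8+5·3=7, 6+6·3=24) = 24 (attained by i=6)
Answer: p(-2) = 1; p(-1) = 3; p(1) = 12; p(3) = 24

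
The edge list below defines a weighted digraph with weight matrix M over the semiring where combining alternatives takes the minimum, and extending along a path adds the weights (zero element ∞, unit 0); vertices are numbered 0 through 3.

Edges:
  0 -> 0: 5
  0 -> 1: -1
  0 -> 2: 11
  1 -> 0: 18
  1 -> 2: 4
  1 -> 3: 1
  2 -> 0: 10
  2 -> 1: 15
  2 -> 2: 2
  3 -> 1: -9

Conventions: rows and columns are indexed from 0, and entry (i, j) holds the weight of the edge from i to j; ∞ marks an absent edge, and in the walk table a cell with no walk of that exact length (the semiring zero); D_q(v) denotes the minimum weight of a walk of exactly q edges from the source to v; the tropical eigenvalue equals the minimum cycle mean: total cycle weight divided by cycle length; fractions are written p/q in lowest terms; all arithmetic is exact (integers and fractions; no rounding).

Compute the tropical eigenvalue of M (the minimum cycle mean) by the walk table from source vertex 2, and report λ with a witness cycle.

q=0: [∞, ∞, 0, ∞]
q=1: [10, 15, 2, ∞]
q=2: [12, 9, 4, 16]
q=3: [14, 7, 6, 10]
q=4: [16, 1, 8, 8]
Optimal cycle mean attained by: cycle 1->3->1, total 1 + (-9), length 2.
Answer: λ = -4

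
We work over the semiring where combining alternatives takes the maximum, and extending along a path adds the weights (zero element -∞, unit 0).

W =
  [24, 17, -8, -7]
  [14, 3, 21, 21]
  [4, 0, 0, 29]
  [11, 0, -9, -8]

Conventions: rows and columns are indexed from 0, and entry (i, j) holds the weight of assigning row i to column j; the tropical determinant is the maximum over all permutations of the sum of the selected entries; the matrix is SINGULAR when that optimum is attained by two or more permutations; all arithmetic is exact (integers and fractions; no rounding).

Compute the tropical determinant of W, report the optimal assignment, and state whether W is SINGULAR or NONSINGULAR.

σ = (0, 1, 2, 3): 24 + 3 + 0 + (-8) = 19
σ = (0, 1, 3, 2): 24 + 3 + 29 + (-9) = 47
σ = (0, 2, 1, 3): 24 + 21 + 0 + (-8) = 37
σ = (0, 2, 3, 1): 24 + 21 + 29 + 0 = 74
σ = (0, 3, 1, 2): 24 + 21 + 0 + (-9) = 36
σ = (0, 3, 2, 1): 24 + 21 + 0 + 0 = 45
σ = (1, 0, 2, 3): 17 + 14 + 0 + (-8) = 23
σ = (1, 0, 3, 2): 17 + 14 + 29 + (-9) = 51
σ = (1, 2, 0, 3): 17 + 21 + 4 + (-8) = 34
σ = (1, 2, 3, 0): 17 + 21 + 29 + 11 = 78
σ = (1, 3, 0, 2): 17 + 21 + 4 + (-9) = 33
σ = (1, 3, 2, 0): 17 + 21 + 0 + 11 = 49
σ = (2, 0, 1, 3): (-8) + 14 + 0 + (-8) = -2
σ = (2, 0, 3, 1): (-8) + 14 + 29 + 0 = 35
σ = (2, 1, 0, 3): (-8) + 3 + 4 + (-8) = -9
σ = (2, 1, 3, 0): (-8) + 3 + 29 + 11 = 35
σ = (2, 3, 0, 1): (-8) + 21 + 4 + 0 = 17
σ = (2, 3, 1, 0): (-8) + 21 + 0 + 11 = 24
σ = (3, 0, 1, 2): (-7) + 14 + 0 + (-9) = -2
σ = (3, 0, 2, 1): (-7) + 14 + 0 + 0 = 7
σ = (3, 1, 0, 2): (-7) + 3 + 4 + (-9) = -9
σ = (3, 1, 2, 0): (-7) + 3 + 0 + 11 = 7
σ = (3, 2, 0, 1): (-7) + 21 + 4 + 0 = 18
σ = (3, 2, 1, 0): (-7) + 21 + 0 + 11 = 25
Optimal value attained by: σ = (1, 2, 3, 0).
Answer: det⊕(W) = 78; verdict: NONSINGULAR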